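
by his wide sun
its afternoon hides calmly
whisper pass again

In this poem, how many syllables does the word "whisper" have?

"whisper" has 2 syllables.

2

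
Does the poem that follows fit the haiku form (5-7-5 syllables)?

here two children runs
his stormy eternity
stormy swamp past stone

Yes

Line 1: here (1), two (1), children (2), runs (1) → 5 ✓
Line 2: his (1), stormy (2), eternity (4) → 7 ✓
Line 3: stormy (2), swamp (1), past (1), stone (1) → 5 ✓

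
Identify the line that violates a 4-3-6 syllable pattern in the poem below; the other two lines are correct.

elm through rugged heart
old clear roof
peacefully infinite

Line 1: "elm through rugged heart": 1+1+2+1 = 5 (expected 4)
Line 2: "old clear roof": 1+1+1 = 3 ✓
Line 3: "peacefully infinite": 3+3 = 6 ✓

Line 1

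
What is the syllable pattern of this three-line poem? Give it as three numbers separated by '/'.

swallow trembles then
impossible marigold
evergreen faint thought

5/7/5

Line 1: swallow(2) + trembles(2) + then(1) = 5
Line 2: impossible(4) + marigold(3) = 7
Line 3: evergreen(3) + faint(1) + thought(1) = 5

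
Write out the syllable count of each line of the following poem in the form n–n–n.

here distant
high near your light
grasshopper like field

Line 1: "here distant": 1+2 = 3
Line 2: "high near your light": 1+1+1+1 = 4
Line 3: "grasshopper like field": 3+1+1 = 5

3–4–5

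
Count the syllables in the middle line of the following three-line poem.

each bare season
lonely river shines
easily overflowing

The middle line: lonely(2) + river(2) + shines(1) = 5

5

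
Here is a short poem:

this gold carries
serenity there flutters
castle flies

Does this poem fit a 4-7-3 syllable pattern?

Line 1: "this gold carries": 1+1+2 = 4 ✓
Line 2: "serenity there flutters": 4+1+2 = 7 ✓
Line 3: "castle flies": 2+1 = 3 ✓

Yes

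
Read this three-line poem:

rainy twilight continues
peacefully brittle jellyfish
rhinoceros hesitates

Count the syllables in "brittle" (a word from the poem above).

2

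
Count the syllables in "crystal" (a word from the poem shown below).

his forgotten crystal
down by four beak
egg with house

2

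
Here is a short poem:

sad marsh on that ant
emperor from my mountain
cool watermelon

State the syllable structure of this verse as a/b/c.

5/7/5

Line 1: sad (1), marsh (1), on (1), that (1), ant (1) → 5
Line 2: emperor (3), from (1), my (1), mountain (2) → 7
Line 3: cool (1), watermelon (4) → 5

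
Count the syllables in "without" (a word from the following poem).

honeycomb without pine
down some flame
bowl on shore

2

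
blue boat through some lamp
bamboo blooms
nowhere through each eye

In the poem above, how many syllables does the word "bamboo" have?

2

"bamboo" has 2 syllables.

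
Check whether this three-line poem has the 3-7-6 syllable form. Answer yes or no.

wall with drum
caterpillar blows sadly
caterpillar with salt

Line 1: wall(1) + with(1) + drum(1) = 3 ✓
Line 2: caterpillar(4) + blows(1) + sadly(2) = 7 ✓
Line 3: caterpillar(4) + with(1) + salt(1) = 6 ✓

Yes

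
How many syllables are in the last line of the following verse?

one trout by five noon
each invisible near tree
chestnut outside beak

5

The last line: chestnut(2) + outside(2) + beak(1) = 5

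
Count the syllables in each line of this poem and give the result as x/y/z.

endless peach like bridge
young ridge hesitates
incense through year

5/5/4

Line 1: "endless peach like bridge": 2+1+1+1 = 5
Line 2: "young ridge hesitates": 1+1+3 = 5
Line 3: "incense through year": 2+1+1 = 4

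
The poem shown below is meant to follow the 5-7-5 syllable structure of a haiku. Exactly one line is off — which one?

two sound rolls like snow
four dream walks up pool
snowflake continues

The second line

Line 1: "two sound rolls like snow": 1+1+1+1+1 = 5 ✓
Line 2: "four dream walks up pool": 1+1+1+1+1 = 5 (expected 7)
Line 3: "snowflake continues": 2+3 = 5 ✓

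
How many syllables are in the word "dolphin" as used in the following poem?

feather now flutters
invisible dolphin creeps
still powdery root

2

"dolphin" has 2 syllables.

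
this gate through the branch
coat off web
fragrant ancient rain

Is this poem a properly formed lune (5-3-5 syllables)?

Line 1: this(1) + gate(1) + through(1) + the(1) + branch(1) = 5 ✓
Line 2: coat(1) + off(1) + web(1) = 3 ✓
Line 3: fragrant(2) + ancient(2) + rain(1) = 5 ✓

Yes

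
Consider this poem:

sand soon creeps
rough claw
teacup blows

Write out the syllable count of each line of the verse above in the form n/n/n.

Line 1: sand (1), soon (1), creeps (1) → 3
Line 2: rough (1), claw (1) → 2
Line 3: teacup (2), blows (1) → 3

3/2/3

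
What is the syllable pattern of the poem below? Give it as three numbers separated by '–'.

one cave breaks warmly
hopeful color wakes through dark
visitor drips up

Line 1: one (1), cave (1), breaks (1), warmly (2) → 5
Line 2: hopeful (2), color (2), wakes (1), through (1), dark (1) → 7
Line 3: visitor (3), drips (1), up (1) → 5

5–7–5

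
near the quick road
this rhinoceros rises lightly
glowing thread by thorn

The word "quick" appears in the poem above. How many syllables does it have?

"quick" has 1 syllable.

1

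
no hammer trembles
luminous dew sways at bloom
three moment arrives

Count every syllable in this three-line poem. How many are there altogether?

17

Line 1: "no hammer trembles": 1+2+2 = 5
Line 2: "luminous dew sways at bloom": 3+1+1+1+1 = 7
Line 3: "three moment arrives": 1+2+2 = 5
Total: 5 + 7 + 5 = 17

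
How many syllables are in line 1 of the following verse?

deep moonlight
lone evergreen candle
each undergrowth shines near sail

3

Line 1: "deep moonlight": 1+2 = 3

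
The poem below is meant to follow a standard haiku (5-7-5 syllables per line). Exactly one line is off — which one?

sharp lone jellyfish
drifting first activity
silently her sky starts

Line 1: sharp(1) + lone(1) + jellyfish(3) = 5 ✓
Line 2: drifting(2) + first(1) + activity(4) = 7 ✓
Line 3: silently(3) + her(1) + sky(1) + starts(1) = 6 (expected 5)

Line 3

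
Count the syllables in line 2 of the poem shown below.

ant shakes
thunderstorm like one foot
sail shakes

6

Line 2: thunderstorm(3) + like(1) + one(1) + foot(1) = 6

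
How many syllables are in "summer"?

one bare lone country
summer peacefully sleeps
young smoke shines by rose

2

"summer" has 2 syllables.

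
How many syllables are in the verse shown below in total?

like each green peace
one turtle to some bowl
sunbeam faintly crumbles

Line 1: like (1), each (1), green (1), peace (1) → 4
Line 2: one (1), turtle (2), to (1), some (1), bowl (1) → 6
Line 3: sunbeam (2), faintly (2), crumbles (2) → 6
Total: 4 + 6 + 6 = 16

16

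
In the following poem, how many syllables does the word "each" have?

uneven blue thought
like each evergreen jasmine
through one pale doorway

1

"each" has 1 syllable.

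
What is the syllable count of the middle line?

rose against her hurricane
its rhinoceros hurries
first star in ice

The middle line: its (1), rhinoceros (4), hurries (2) → 7

7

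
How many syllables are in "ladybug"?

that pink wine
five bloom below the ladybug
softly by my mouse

"ladybug" has 3 syllables.

3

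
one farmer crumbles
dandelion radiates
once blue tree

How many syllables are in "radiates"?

"radiates" has 3 syllables.

3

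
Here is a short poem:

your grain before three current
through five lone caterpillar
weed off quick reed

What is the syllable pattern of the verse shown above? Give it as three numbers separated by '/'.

Line 1: your (1), grain (1), before (2), three (1), current (2) → 7
Line 2: through (1), five (1), lone (1), caterpillar (4) → 7
Line 3: weed (1), off (1), quick (1), reed (1) → 4

7/7/4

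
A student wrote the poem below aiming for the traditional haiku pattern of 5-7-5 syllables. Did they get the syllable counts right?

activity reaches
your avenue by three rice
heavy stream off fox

No

Line 1: activity(4) + reaches(2) = 6 (expected 5)
Line 2: your(1) + avenue(3) + by(1) + three(1) + rice(1) = 7 ✓
Line 3: heavy(2) + stream(1) + off(1) + fox(1) = 5 ✓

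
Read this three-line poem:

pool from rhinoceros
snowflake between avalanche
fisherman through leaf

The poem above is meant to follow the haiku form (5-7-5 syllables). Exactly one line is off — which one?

Line 1: "pool from rhinoceros": 1+1+4 = 6 (expected 5)
Line 2: "snowflake between avalanche": 2+2+3 = 7 ✓
Line 3: "fisherman through leaf": 3+1+1 = 5 ✓

The first line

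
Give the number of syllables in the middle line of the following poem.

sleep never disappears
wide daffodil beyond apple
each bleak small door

The middle line: wide(1) + daffodil(3) + beyond(2) + apple(2) = 8

8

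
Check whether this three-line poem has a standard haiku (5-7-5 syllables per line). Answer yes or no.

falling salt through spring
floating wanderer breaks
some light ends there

Line 1: "falling salt through spring": 2+1+1+1 = 5 ✓
Line 2: "floating wanderer breaks": 2+3+1 = 6 (expected 7)
Line 3: "some light ends there": 1+1+1+1 = 4 (expected 5)

No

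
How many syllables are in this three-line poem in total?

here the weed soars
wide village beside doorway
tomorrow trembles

16

Line 1: here (1), the (1), weed (1), soars (1) → 4
Line 2: wide (1), village (2), beside (2), doorway (2) → 7
Line 3: tomorrow (3), trembles (2) → 5
Total: 4 + 7 + 5 = 16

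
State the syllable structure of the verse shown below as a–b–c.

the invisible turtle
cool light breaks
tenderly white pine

7–3–5

Line 1: the (1), invisible (4), turtle (2) → 7
Line 2: cool (1), light (1), breaks (1) → 3
Line 3: tenderly (3), white (1), pine (1) → 5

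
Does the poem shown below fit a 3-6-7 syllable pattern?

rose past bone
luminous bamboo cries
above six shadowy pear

Yes

Line 1: rose (1), past (1), bone (1) → 3 ✓
Line 2: luminous (3), bamboo (2), cries (1) → 6 ✓
Line 3: above (2), six (1), shadowy (3), pear (1) → 7 ✓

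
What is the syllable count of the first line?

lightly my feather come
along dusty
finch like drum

6

The first line: lightly(2) + my(1) + feather(2) + come(1) = 6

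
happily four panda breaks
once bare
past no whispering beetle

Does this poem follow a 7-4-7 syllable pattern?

No

Line 1: happily(3) + four(1) + panda(2) + breaks(1) = 7 ✓
Line 2: once(1) + bare(1) = 2 (expected 4)
Line 3: past(1) + no(1) + whispering(3) + beetle(2) = 7 ✓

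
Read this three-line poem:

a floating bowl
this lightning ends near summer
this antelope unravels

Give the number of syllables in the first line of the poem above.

4

The first line: a (1), floating (2), bowl (1) → 4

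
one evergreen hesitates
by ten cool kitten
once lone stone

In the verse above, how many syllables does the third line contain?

3

The third line: "once lone stone": 1+1+1 = 3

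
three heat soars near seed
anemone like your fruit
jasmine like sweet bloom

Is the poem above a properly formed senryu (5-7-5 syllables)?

Yes

Line 1: three(1) + heat(1) + soars(1) + near(1) + seed(1) = 5 ✓
Line 2: anemone(4) + like(1) + your(1) + fruit(1) = 7 ✓
Line 3: jasmine(2) + like(1) + sweet(1) + bloom(1) = 5 ✓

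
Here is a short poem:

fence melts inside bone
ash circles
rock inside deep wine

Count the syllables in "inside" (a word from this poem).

2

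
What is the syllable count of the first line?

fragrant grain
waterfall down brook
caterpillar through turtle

3

The first line: "fragrant grain": 2+1 = 3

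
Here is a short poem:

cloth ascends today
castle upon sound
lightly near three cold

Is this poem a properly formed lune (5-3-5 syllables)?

Line 1: "cloth ascends today": 1+2+2 = 5 ✓
Line 2: "castle upon sound": 2+2+1 = 5 (expected 3)
Line 3: "lightly near three cold": 2+1+1+1 = 5 ✓

No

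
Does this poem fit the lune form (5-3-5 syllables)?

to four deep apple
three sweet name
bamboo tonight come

Line 1: to(1) + four(1) + deep(1) + apple(2) = 5 ✓
Line 2: three(1) + sweet(1) + name(1) = 3 ✓
Line 3: bamboo(2) + tonight(2) + come(1) = 5 ✓

Yes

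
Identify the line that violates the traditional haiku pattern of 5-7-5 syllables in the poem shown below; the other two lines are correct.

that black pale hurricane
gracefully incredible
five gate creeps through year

Line 1: that(1) + black(1) + pale(1) + hurricane(3) = 6 (expected 5)
Line 2: gracefully(3) + incredible(4) = 7 ✓
Line 3: five(1) + gate(1) + creeps(1) + through(1) + year(1) = 5 ✓

The first line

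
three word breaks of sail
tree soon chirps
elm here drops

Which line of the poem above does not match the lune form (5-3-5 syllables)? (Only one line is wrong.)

Line 1: three(1) + word(1) + breaks(1) + of(1) + sail(1) = 5 ✓
Line 2: tree(1) + soon(1) + chirps(1) = 3 ✓
Line 3: elm(1) + here(1) + drops(1) = 3 (expected 5)

The third line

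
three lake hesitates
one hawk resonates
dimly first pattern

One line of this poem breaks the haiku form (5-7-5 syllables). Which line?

Line 1: "three lake hesitates": 1+1+3 = 5 ✓
Line 2: "one hawk resonates": 1+1+3 = 5 (expected 7)
Line 3: "dimly first pattern": 2+1+2 = 5 ✓

The second line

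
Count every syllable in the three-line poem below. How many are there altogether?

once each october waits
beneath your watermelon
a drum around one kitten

20

Line 1: once(1) + each(1) + october(3) + waits(1) = 6
Line 2: beneath(2) + your(1) + watermelon(4) = 7
Line 3: a(1) + drum(1) + around(2) + one(1) + kitten(2) = 7
Total: 6 + 7 + 7 = 20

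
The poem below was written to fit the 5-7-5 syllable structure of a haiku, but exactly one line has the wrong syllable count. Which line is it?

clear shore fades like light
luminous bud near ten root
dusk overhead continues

Line 1: clear (1), shore (1), fades (1), like (1), light (1) → 5 ✓
Line 2: luminous (3), bud (1), near (1), ten (1), root (1) → 7 ✓
Line 3: dusk (1), overhead (3), continues (3) → 7 (expected 5)

The third line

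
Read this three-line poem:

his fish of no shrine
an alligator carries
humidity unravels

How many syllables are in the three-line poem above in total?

19

Line 1: his(1) + fish(1) + of(1) + no(1) + shrine(1) = 5
Line 2: an(1) + alligator(4) + carries(2) = 7
Line 3: humidity(4) + unravels(3) = 7
Total: 5 + 7 + 7 = 19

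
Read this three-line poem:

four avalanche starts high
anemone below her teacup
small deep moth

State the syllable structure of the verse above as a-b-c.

6-9-3

Line 1: four (1), avalanche (3), starts (1), high (1) → 6
Line 2: anemone (4), below (2), her (1), teacup (2) → 9
Line 3: small (1), deep (1), moth (1) → 3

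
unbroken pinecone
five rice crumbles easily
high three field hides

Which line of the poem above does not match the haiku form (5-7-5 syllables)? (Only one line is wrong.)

Line 3

Line 1: unbroken(3) + pinecone(2) = 5 ✓
Line 2: five(1) + rice(1) + crumbles(2) + easily(3) = 7 ✓
Line 3: high(1) + three(1) + field(1) + hides(1) = 4 (expected 5)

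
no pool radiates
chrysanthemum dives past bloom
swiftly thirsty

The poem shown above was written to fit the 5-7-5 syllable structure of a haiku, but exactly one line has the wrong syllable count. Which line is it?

The third line

Line 1: no(1) + pool(1) + radiates(3) = 5 ✓
Line 2: chrysanthemum(4) + dives(1) + past(1) + bloom(1) = 7 ✓
Line 3: swiftly(2) + thirsty(2) = 4 (expected 5)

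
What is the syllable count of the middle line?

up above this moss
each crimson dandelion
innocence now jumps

7

The middle line: each(1) + crimson(2) + dandelion(4) = 7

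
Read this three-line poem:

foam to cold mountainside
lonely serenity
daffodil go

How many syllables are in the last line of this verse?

4

The last line: daffodil (3), go (1) → 4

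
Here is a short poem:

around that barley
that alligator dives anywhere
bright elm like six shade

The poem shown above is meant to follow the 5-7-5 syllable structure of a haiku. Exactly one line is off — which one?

Line 2

Line 1: "around that barley": 2+1+2 = 5 ✓
Line 2: "that alligator dives anywhere": 1+4+1+3 = 9 (expected 7)
Line 3: "bright elm like six shade": 1+1+1+1+1 = 5 ✓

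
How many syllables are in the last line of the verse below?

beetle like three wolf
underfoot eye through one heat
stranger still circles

5

The last line: stranger(2) + still(1) + circles(2) = 5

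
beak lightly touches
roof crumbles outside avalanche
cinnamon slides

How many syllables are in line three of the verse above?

Line three: cinnamon (3), slides (1) → 4

4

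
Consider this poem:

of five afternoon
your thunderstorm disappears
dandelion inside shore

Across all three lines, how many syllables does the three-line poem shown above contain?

19

Line 1: of(1) + five(1) + afternoon(3) = 5
Line 2: your(1) + thunderstorm(3) + disappears(3) = 7
Line 3: dandelion(4) + inside(2) + shore(1) = 7
Total: 5 + 7 + 7 = 19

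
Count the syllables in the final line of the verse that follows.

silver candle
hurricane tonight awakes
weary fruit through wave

5

The final line: weary (2), fruit (1), through (1), wave (1) → 5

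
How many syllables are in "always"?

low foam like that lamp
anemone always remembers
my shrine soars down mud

"always" has 2 syllables.

2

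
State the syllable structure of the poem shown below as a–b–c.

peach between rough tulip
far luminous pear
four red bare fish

6–5–4

Line 1: peach (1), between (2), rough (1), tulip (2) → 6
Line 2: far (1), luminous (3), pear (1) → 5
Line 3: four (1), red (1), bare (1), fish (1) → 4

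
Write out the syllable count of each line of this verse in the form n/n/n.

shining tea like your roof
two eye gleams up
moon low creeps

6/4/3

Line 1: shining(2) + tea(1) + like(1) + your(1) + roof(1) = 6
Line 2: two(1) + eye(1) + gleams(1) + up(1) = 4
Line 3: moon(1) + low(1) + creeps(1) = 3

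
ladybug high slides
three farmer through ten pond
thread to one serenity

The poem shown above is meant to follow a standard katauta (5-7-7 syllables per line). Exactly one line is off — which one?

Line 1: ladybug(3) + high(1) + slides(1) = 5 ✓
Line 2: three(1) + farmer(2) + through(1) + ten(1) + pond(1) = 6 (expected 7)
Line 3: thread(1) + to(1) + one(1) + serenity(4) = 7 ✓

The second line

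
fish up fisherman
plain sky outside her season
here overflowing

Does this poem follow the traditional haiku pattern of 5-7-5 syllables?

Yes

Line 1: fish(1) + up(1) + fisherman(3) = 5 ✓
Line 2: plain(1) + sky(1) + outside(2) + her(1) + season(2) = 7 ✓
Line 3: here(1) + overflowing(4) = 5 ✓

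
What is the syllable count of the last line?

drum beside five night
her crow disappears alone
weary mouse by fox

The last line: "weary mouse by fox": 2+1+1+1 = 5

5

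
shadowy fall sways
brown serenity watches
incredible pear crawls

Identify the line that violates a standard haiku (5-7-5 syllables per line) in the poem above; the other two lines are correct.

Line 1: shadowy(3) + fall(1) + sways(1) = 5 ✓
Line 2: brown(1) + serenity(4) + watches(2) = 7 ✓
Line 3: incredible(4) + pear(1) + crawls(1) = 6 (expected 5)

Line 3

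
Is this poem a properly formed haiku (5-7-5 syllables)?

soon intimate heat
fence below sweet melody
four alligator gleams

Line 1: soon (1), intimate (3), heat (1) → 5 ✓
Line 2: fence (1), below (2), sweet (1), melody (3) → 7 ✓
Line 3: four (1), alligator (4), gleams (1) → 6 (expected 5)

No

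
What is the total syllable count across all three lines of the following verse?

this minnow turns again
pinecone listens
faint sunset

13

Line 1: this(1) + minnow(2) + turns(1) + again(2) = 6
Line 2: pinecone(2) + listens(2) = 4
Line 3: faint(1) + sunset(2) = 3
Total: 6 + 4 + 3 = 13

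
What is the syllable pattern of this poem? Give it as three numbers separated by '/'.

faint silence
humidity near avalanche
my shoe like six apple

Line 1: faint(1) + silence(2) = 3
Line 2: humidity(4) + near(1) + avalanche(3) = 8
Line 3: my(1) + shoe(1) + like(1) + six(1) + apple(2) = 6

3/8/6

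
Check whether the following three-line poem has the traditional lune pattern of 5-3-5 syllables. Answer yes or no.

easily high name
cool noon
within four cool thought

Line 1: easily (3), high (1), name (1) → 5 ✓
Line 2: cool (1), noon (1) → 2 (expected 3)
Line 3: within (2), four (1), cool (1), thought (1) → 5 ✓

No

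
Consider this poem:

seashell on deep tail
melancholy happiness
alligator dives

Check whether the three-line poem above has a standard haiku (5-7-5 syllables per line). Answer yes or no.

Line 1: "seashell on deep tail": 2+1+1+1 = 5 ✓
Line 2: "melancholy happiness": 4+3 = 7 ✓
Line 3: "alligator dives": 4+1 = 5 ✓

Yes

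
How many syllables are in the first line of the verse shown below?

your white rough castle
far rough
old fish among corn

The first line: your (1), white (1), rough (1), castle (2) → 5

5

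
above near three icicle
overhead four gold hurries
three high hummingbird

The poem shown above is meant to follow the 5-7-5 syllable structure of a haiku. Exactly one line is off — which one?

Line 1

Line 1: "above near three icicle": 2+1+1+3 = 7 (expected 5)
Line 2: "overhead four gold hurries": 3+1+1+2 = 7 ✓
Line 3: "three high hummingbird": 1+1+3 = 5 ✓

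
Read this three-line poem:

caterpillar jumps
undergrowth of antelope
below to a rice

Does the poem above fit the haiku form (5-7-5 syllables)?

Yes

Line 1: caterpillar(4) + jumps(1) = 5 ✓
Line 2: undergrowth(3) + of(1) + antelope(3) = 7 ✓
Line 3: below(2) + to(1) + a(1) + rice(1) = 5 ✓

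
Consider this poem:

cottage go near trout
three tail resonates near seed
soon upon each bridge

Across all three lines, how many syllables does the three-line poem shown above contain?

17

Line 1: cottage (2), go (1), near (1), trout (1) → 5
Line 2: three (1), tail (1), resonates (3), near (1), seed (1) → 7
Line 3: soon (1), upon (2), each (1), bridge (1) → 5
Total: 5 + 7 + 5 = 17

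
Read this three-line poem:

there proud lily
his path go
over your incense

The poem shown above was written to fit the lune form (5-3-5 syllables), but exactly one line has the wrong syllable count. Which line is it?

The first line

Line 1: there (1), proud (1), lily (2) → 4 (expected 5)
Line 2: his (1), path (1), go (1) → 3 ✓
Line 3: over (2), your (1), incense (2) → 5 ✓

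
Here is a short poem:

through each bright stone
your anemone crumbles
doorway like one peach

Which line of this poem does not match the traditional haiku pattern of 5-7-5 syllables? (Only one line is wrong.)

Line 1: "through each bright stone": 1+1+1+1 = 4 (expected 5)
Line 2: "your anemone crumbles": 1+4+2 = 7 ✓
Line 3: "doorway like one peach": 2+1+1+1 = 5 ✓

Line 1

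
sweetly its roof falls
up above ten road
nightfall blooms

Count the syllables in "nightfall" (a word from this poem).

2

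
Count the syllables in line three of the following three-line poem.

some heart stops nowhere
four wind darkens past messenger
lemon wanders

4

Line three: lemon (2), wanders (2) → 4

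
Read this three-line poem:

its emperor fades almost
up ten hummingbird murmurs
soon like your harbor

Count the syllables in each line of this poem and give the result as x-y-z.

Line 1: its (1), emperor (3), fades (1), almost (2) → 7
Line 2: up (1), ten (1), hummingbird (3), murmurs (2) → 7
Line 3: soon (1), like (1), your (1), harbor (2) → 5

7-7-5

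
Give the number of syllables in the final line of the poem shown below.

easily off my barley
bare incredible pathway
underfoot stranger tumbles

The final line: underfoot (3), stranger (2), tumbles (2) → 7

7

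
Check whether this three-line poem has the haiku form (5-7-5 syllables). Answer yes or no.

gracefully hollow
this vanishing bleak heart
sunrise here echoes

No

Line 1: gracefully (3), hollow (2) → 5 ✓
Line 2: this (1), vanishing (3), bleak (1), heart (1) → 6 (expected 7)
Line 3: sunrise (2), here (1), echoes (2) → 5 ✓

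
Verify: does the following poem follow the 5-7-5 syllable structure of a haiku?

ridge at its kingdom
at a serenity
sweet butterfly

Line 1: ridge (1), at (1), its (1), kingdom (2) → 5 ✓
Line 2: at (1), a (1), serenity (4) → 6 (expected 7)
Line 3: sweet (1), butterfly (3) → 4 (expected 5)

No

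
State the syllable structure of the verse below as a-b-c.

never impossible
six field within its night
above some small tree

Line 1: never(2) + impossible(4) = 6
Line 2: six(1) + field(1) + within(2) + its(1) + night(1) = 6
Line 3: above(2) + some(1) + small(1) + tree(1) = 5

6-6-5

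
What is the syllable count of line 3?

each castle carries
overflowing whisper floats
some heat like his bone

Line 3: "some heat like his bone": 1+1+1+1+1 = 5

5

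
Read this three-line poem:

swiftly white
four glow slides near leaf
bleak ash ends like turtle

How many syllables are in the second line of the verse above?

5

The second line: four(1) + glow(1) + slides(1) + near(1) + leaf(1) = 5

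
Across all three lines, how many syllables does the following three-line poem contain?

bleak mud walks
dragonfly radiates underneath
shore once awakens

17

Line 1: bleak(1) + mud(1) + walks(1) = 3
Line 2: dragonfly(3) + radiates(3) + underneath(3) = 9
Line 3: shore(1) + once(1) + awakens(3) = 5
Total: 3 + 9 + 5 = 17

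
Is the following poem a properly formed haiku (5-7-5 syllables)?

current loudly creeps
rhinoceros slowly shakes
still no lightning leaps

Line 1: current (2), loudly (2), creeps (1) → 5 ✓
Line 2: rhinoceros (4), slowly (2), shakes (1) → 7 ✓
Line 3: still (1), no (1), lightning (2), leaps (1) → 5 ✓

Yes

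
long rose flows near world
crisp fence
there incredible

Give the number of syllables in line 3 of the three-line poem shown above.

5

Line 3: there(1) + incredible(4) = 5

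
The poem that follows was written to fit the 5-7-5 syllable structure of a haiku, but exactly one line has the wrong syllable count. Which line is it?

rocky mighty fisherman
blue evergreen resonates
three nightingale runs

Line 1: rocky (2), mighty (2), fisherman (3) → 7 (expected 5)
Line 2: blue (1), evergreen (3), resonates (3) → 7 ✓
Line 3: three (1), nightingale (3), runs (1) → 5 ✓

The first line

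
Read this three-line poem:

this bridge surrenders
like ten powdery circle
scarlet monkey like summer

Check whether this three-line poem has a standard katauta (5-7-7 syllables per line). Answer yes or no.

Line 1: this (1), bridge (1), surrenders (3) → 5 ✓
Line 2: like (1), ten (1), powdery (3), circle (2) → 7 ✓
Line 3: scarlet (2), monkey (2), like (1), summer (2) → 7 ✓

Yes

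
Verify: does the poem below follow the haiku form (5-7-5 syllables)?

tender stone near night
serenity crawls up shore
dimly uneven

Yes

Line 1: tender (2), stone (1), near (1), night (1) → 5 ✓
Line 2: serenity (4), crawls (1), up (1), shore (1) → 7 ✓
Line 3: dimly (2), uneven (3) → 5 ✓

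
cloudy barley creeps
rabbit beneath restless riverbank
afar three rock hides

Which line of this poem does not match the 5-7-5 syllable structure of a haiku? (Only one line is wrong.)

Line 1: cloudy (2), barley (2), creeps (1) → 5 ✓
Line 2: rabbit (2), beneath (2), restless (2), riverbank (3) → 9 (expected 7)
Line 3: afar (2), three (1), rock (1), hides (1) → 5 ✓

Line 2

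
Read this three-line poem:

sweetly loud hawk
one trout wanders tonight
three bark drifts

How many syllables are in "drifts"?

1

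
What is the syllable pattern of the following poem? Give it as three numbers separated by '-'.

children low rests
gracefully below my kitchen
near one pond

Line 1: children(2) + low(1) + rests(1) = 4
Line 2: gracefully(3) + below(2) + my(1) + kitchen(2) = 8
Line 3: near(1) + one(1) + pond(1) = 3

4-8-3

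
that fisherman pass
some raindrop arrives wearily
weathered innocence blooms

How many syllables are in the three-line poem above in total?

Line 1: "that fisherman pass": 1+3+1 = 5
Line 2: "some raindrop arrives wearily": 1+2+2+3 = 8
Line 3: "weathered innocence blooms": 2+3+1 = 6
Total: 5 + 8 + 6 = 19

19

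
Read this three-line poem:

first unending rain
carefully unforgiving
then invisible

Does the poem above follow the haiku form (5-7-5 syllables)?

Yes

Line 1: first (1), unending (3), rain (1) → 5 ✓
Line 2: carefully (3), unforgiving (4) → 7 ✓
Line 3: then (1), invisible (4) → 5 ✓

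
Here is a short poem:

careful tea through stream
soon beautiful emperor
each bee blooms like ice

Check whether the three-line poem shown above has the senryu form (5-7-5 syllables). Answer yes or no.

Line 1: careful (2), tea (1), through (1), stream (1) → 5 ✓
Line 2: soon (1), beautiful (3), emperor (3) → 7 ✓
Line 3: each (1), bee (1), blooms (1), like (1), ice (1) → 5 ✓

Yes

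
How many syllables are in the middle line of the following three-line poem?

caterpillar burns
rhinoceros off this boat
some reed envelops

7

The middle line: rhinoceros(4) + off(1) + this(1) + boat(1) = 7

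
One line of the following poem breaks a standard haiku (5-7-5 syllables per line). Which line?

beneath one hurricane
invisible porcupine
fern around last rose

The first line

Line 1: beneath (2), one (1), hurricane (3) → 6 (expected 5)
Line 2: invisible (4), porcupine (3) → 7 ✓
Line 3: fern (1), around (2), last (1), rose (1) → 5 ✓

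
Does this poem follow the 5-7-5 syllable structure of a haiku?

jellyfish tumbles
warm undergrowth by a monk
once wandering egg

Yes

Line 1: jellyfish (3), tumbles (2) → 5 ✓
Line 2: warm (1), undergrowth (3), by (1), a (1), monk (1) → 7 ✓
Line 3: once (1), wandering (3), egg (1) → 5 ✓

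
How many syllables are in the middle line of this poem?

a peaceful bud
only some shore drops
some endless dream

The middle line: "only some shore drops": 2+1+1+1 = 5

5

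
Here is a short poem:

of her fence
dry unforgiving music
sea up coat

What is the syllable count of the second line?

The second line: dry (1), unforgiving (4), music (2) → 7

7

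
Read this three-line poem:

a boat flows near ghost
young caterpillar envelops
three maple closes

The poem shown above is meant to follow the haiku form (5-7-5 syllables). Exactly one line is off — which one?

Line 1: a(1) + boat(1) + flows(1) + near(1) + ghost(1) = 5 ✓
Line 2: young(1) + caterpillar(4) + envelops(3) = 8 (expected 7)
Line 3: three(1) + maple(2) + closes(2) = 5 ✓

The second line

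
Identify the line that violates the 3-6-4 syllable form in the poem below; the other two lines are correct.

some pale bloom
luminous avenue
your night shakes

Line 1: some (1), pale (1), bloom (1) → 3 ✓
Line 2: luminous (3), avenue (3) → 6 ✓
Line 3: your (1), night (1), shakes (1) → 3 (expected 4)

The third line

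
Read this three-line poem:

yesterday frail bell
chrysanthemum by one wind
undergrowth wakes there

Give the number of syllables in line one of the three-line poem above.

Line one: yesterday(3) + frail(1) + bell(1) = 5

5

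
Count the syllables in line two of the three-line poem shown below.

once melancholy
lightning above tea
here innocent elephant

5

Line two: "lightning above tea": 2+2+1 = 5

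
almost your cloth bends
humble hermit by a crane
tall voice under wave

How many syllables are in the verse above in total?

17

Line 1: almost(2) + your(1) + cloth(1) + bends(1) = 5
Line 2: humble(2) + hermit(2) + by(1) + a(1) + crane(1) = 7
Line 3: tall(1) + voice(1) + under(2) + wave(1) = 5
Total: 5 + 7 + 5 = 17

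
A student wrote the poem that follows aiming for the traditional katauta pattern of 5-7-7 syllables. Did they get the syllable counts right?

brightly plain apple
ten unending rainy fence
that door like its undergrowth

Line 1: brightly(2) + plain(1) + apple(2) = 5 ✓
Line 2: ten(1) + unending(3) + rainy(2) + fence(1) = 7 ✓
Line 3: that(1) + door(1) + like(1) + its(1) + undergrowth(3) = 7 ✓

Yes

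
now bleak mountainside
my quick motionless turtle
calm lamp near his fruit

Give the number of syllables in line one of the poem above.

5

Line one: now (1), bleak (1), mountainside (3) → 5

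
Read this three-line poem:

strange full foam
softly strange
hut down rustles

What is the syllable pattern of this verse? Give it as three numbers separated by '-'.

Line 1: "strange full foam": 1+1+1 = 3
Line 2: "softly strange": 2+1 = 3
Line 3: "hut down rustles": 1+1+2 = 4

3-3-4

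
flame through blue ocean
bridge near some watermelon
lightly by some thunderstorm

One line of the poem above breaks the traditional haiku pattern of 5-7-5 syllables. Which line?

The third line

Line 1: flame(1) + through(1) + blue(1) + ocean(2) = 5 ✓
Line 2: bridge(1) + near(1) + some(1) + watermelon(4) = 7 ✓
Line 3: lightly(2) + by(1) + some(1) + thunderstorm(3) = 7 (expected 5)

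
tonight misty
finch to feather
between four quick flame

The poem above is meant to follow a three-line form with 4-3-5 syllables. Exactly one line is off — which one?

The second line

Line 1: "tonight misty": 2+2 = 4 ✓
Line 2: "finch to feather": 1+1+2 = 4 (expected 3)
Line 3: "between four quick flame": 2+1+1+1 = 5 ✓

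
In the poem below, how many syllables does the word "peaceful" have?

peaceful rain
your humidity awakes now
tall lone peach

"peaceful" has 2 syllables.

2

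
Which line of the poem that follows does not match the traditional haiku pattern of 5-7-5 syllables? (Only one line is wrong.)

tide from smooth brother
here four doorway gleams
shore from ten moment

Line 2

Line 1: "tide from smooth brother": 1+1+1+2 = 5 ✓
Line 2: "here four doorway gleams": 1+1+2+1 = 5 (expected 7)
Line 3: "shore from ten moment": 1+1+1+2 = 5 ✓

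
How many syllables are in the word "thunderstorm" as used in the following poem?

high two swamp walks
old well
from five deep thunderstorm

3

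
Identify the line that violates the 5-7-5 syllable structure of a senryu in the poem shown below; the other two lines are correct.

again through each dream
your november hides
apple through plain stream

Line 1: again (2), through (1), each (1), dream (1) → 5 ✓
Line 2: your (1), november (3), hides (1) → 5 (expected 7)
Line 3: apple (2), through (1), plain (1), stream (1) → 5 ✓

Line 2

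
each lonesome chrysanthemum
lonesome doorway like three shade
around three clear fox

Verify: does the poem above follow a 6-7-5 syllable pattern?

Line 1: "each lonesome chrysanthemum": 1+2+4 = 7 (expected 6)
Line 2: "lonesome doorway like three shade": 2+2+1+1+1 = 7 ✓
Line 3: "around three clear fox": 2+1+1+1 = 5 ✓

No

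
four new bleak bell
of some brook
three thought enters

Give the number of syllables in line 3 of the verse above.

4

Line 3: three(1) + thought(1) + enters(2) = 4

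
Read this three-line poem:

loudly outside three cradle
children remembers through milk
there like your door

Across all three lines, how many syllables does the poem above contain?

Line 1: loudly(2) + outside(2) + three(1) + cradle(2) = 7
Line 2: children(2) + remembers(3) + through(1) + milk(1) = 7
Line 3: there(1) + like(1) + your(1) + door(1) = 4
Total: 7 + 7 + 4 = 18

18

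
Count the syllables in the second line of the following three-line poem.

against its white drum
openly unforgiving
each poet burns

7

The second line: openly (3), unforgiving (4) → 7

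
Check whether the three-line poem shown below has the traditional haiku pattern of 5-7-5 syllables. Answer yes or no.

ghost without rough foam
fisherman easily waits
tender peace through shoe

Line 1: ghost (1), without (2), rough (1), foam (1) → 5 ✓
Line 2: fisherman (3), easily (3), waits (1) → 7 ✓
Line 3: tender (2), peace (1), through (1), shoe (1) → 5 ✓

Yes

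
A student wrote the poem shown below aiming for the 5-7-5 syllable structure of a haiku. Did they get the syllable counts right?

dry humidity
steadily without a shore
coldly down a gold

Yes

Line 1: dry (1), humidity (4) → 5 ✓
Line 2: steadily (3), without (2), a (1), shore (1) → 7 ✓
Line 3: coldly (2), down (1), a (1), gold (1) → 5 ✓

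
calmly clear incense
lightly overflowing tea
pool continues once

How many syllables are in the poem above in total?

17

Line 1: calmly(2) + clear(1) + incense(2) = 5
Line 2: lightly(2) + overflowing(4) + tea(1) = 7
Line 3: pool(1) + continues(3) + once(1) = 5
Total: 5 + 7 + 5 = 17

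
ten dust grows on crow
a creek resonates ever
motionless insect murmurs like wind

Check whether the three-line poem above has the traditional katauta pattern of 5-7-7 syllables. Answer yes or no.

Line 1: "ten dust grows on crow": 1+1+1+1+1 = 5 ✓
Line 2: "a creek resonates ever": 1+1+3+2 = 7 ✓
Line 3: "motionless insect murmurs like wind": 3+2+2+1+1 = 9 (expected 7)

No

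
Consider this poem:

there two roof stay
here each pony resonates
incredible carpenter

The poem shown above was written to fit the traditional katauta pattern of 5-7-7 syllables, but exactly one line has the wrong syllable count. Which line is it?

The first line

Line 1: there (1), two (1), roof (1), stay (1) → 4 (expected 5)
Line 2: here (1), each (1), pony (2), resonates (3) → 7 ✓
Line 3: incredible (4), carpenter (3) → 7 ✓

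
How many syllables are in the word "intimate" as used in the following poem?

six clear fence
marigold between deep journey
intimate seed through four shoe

3

"intimate" has 3 syllables.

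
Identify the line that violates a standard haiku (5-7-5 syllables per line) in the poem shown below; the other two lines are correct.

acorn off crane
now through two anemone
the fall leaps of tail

Line 1: "acorn off crane": 2+1+1 = 4 (expected 5)
Line 2: "now through two anemone": 1+1+1+4 = 7 ✓
Line 3: "the fall leaps of tail": 1+1+1+1+1 = 5 ✓

Line 1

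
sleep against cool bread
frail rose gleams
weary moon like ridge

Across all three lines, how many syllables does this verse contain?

Line 1: sleep(1) + against(2) + cool(1) + bread(1) = 5
Line 2: frail(1) + rose(1) + gleams(1) = 3
Line 3: weary(2) + moon(1) + like(1) + ridge(1) = 5
Total: 5 + 3 + 5 = 13

13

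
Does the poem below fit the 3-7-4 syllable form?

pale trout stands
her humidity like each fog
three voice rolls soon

No

Line 1: pale(1) + trout(1) + stands(1) = 3 ✓
Line 2: her(1) + humidity(4) + like(1) + each(1) + fog(1) = 8 (expected 7)
Line 3: three(1) + voice(1) + rolls(1) + soon(1) = 4 ✓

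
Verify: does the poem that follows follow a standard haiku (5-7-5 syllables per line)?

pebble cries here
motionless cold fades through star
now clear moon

No

Line 1: pebble(2) + cries(1) + here(1) = 4 (expected 5)
Line 2: motionless(3) + cold(1) + fades(1) + through(1) + star(1) = 7 ✓
Line 3: now(1) + clear(1) + moon(1) = 3 (expected 5)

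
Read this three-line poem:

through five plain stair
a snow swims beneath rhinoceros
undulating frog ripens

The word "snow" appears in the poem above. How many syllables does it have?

1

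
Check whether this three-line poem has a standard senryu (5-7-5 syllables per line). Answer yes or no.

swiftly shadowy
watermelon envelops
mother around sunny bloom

Line 1: swiftly (2), shadowy (3) → 5 ✓
Line 2: watermelon (4), envelops (3) → 7 ✓
Line 3: mother (2), around (2), sunny (2), bloom (1) → 7 (expected 5)

No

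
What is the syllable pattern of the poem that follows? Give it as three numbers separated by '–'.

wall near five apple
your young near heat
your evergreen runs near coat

Line 1: wall(1) + near(1) + five(1) + apple(2) = 5
Line 2: your(1) + young(1) + near(1) + heat(1) = 4
Line 3: your(1) + evergreen(3) + runs(1) + near(1) + coat(1) = 7

5–4–7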